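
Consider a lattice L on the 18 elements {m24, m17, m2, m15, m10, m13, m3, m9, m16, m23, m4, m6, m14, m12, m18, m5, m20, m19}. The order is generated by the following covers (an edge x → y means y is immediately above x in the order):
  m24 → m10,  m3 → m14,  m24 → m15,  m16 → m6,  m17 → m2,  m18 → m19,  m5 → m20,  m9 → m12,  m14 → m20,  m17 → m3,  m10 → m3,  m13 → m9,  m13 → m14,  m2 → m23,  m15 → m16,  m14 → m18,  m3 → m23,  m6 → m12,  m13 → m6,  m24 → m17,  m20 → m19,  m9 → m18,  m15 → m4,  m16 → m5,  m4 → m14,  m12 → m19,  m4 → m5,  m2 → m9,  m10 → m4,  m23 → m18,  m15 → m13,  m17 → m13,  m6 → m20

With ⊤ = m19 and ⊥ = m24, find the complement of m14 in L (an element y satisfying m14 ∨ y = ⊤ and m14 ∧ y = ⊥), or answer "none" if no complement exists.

none

For every candidate y, either m14 ∨ y ≠ m19 or m14 ∧ y ≠ m24; no complement exists.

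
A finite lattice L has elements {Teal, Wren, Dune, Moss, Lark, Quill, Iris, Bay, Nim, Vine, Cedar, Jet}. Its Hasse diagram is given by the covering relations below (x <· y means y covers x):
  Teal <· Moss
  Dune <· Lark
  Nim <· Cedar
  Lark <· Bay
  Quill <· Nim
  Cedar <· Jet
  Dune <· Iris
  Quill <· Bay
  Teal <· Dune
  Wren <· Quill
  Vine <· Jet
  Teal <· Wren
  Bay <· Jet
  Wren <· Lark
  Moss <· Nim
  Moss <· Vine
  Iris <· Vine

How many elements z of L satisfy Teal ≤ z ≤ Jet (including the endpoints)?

12

The interval [Teal, Jet] = {Bay, Cedar, Dune, Iris, Jet, Lark, Moss, Nim, Quill, Teal, Vine, Wren}, which has 12 elements.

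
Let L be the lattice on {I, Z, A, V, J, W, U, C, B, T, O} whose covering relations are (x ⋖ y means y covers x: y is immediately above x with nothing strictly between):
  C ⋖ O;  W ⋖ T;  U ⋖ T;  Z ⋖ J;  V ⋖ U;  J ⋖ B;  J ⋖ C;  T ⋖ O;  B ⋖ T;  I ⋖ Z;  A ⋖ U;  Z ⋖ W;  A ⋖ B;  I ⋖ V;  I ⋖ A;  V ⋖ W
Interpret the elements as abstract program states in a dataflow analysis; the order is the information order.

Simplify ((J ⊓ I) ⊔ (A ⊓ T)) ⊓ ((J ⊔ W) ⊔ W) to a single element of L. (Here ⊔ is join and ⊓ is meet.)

J ∧ I = I
A ∧ T = A
I ∨ A = A
J ∨ W = T
T ∨ W = T
A ∧ T = A

A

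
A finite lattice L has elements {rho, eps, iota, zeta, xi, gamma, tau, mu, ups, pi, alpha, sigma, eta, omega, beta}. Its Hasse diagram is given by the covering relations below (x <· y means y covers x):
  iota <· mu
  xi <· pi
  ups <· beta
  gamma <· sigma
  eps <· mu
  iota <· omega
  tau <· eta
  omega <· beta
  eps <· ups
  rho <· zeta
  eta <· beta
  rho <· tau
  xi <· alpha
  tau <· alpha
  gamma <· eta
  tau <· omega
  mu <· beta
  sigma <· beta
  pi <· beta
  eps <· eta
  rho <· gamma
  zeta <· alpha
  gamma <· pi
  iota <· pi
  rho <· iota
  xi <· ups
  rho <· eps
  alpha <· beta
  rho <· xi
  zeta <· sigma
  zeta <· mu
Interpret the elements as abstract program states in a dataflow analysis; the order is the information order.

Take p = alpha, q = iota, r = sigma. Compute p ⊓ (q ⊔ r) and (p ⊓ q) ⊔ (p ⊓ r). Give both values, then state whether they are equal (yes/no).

alpha; zeta; no

q ⊔ r = beta, so p ⊓ (q ⊔ r) = alpha ⊓ beta = alpha.
p ⊓ q = rho and p ⊓ r = zeta, so (p ⊓ q) ⊔ (p ⊓ r) = rho ⊔ zeta = zeta.
Equal: no.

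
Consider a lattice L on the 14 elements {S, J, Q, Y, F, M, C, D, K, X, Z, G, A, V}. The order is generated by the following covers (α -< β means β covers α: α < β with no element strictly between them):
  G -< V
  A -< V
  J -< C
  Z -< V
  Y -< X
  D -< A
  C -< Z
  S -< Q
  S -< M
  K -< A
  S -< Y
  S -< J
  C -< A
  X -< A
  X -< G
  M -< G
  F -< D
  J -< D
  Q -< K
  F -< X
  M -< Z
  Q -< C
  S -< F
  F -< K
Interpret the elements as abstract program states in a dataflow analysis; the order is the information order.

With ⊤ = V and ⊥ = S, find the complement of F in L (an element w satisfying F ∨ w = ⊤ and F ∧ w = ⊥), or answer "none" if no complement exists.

Need w with F ∨ w = V and F ∧ w = S.
Checking each element gives: Z.

Z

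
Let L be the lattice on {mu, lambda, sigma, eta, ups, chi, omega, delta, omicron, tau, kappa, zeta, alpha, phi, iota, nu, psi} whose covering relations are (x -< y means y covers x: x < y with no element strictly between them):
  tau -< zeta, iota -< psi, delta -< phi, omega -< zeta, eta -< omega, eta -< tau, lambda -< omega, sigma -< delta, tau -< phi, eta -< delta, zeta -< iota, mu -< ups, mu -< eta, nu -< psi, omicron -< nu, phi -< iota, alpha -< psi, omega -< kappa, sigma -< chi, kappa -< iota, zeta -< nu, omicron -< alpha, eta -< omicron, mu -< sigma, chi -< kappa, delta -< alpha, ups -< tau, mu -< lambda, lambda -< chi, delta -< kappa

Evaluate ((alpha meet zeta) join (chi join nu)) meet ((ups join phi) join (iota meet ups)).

alpha ∧ zeta = eta
chi ∨ nu = psi
eta ∨ psi = psi
ups ∨ phi = phi
iota ∧ ups = ups
phi ∨ ups = phi
psi ∧ phi = phi

phi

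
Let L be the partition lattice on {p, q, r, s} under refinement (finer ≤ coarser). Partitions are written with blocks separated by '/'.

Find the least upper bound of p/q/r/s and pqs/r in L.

pqs/r

Common upper bounds of {p/q/r/s, pqs/r}: pqrs, pqs/r.
The least among these is pqs/r.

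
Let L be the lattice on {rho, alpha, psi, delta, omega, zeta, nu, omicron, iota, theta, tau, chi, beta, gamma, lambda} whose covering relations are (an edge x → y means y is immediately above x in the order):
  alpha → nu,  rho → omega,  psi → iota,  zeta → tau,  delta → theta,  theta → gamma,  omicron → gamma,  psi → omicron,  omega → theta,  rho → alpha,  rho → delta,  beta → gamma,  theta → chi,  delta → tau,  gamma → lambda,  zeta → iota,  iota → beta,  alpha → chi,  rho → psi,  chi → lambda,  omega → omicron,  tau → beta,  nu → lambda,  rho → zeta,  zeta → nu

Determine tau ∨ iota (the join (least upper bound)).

Common upper bounds of {tau, iota}: beta, gamma, lambda.
The least among these is beta.

beta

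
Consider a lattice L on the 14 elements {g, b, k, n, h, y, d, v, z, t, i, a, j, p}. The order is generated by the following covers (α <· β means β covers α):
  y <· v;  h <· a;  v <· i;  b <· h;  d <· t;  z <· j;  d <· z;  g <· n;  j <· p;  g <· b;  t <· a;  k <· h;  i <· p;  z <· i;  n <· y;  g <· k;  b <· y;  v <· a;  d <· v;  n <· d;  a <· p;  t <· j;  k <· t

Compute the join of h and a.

Common upper bounds of {h, a}: a, p.
The least among these is a.

a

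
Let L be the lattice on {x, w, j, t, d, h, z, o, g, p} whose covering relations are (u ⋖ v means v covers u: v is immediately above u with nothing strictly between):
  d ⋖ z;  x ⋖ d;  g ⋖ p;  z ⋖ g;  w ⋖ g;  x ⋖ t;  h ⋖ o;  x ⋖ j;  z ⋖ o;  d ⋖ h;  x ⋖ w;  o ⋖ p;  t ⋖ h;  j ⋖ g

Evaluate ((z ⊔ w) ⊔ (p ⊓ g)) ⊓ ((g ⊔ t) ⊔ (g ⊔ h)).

g

z ∨ w = g
p ∧ g = g
g ∨ g = g
g ∨ t = p
g ∨ h = p
p ∨ p = p
g ∧ p = g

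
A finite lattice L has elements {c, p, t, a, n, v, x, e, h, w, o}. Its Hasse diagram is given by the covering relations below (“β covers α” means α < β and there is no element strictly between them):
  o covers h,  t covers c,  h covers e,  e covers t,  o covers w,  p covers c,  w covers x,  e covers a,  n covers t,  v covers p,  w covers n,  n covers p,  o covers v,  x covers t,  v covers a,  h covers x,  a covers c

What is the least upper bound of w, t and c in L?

w

Common upper bounds of {w, t, c}: o, w.
The least among these is w.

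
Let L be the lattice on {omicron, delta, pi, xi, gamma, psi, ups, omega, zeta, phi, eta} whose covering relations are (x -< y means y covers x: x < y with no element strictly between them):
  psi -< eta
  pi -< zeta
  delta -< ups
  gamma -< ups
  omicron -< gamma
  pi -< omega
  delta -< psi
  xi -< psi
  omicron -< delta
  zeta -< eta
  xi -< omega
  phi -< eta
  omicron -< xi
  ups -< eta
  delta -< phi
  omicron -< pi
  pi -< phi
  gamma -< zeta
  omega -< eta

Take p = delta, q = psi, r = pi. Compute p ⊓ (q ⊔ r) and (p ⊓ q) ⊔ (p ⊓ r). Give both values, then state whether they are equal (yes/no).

q ⊔ r = eta, so p ⊓ (q ⊔ r) = delta ⊓ eta = delta.
p ⊓ q = delta and p ⊓ r = omicron, so (p ⊓ q) ⊔ (p ⊓ r) = delta ⊔ omicron = delta.
Equal: yes.

delta; delta; yes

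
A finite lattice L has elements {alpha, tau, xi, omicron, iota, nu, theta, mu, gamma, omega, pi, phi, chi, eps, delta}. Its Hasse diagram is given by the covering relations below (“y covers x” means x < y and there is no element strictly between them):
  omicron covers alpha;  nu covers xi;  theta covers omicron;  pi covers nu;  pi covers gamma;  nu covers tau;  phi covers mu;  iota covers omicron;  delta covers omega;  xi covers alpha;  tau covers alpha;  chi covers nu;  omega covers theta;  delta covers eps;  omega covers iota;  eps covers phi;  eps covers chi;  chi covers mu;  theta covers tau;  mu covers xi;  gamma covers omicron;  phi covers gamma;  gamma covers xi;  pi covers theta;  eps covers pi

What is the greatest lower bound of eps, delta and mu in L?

Common lower bounds of {eps, delta, mu}: alpha, mu, xi.
The greatest among these is mu.

mu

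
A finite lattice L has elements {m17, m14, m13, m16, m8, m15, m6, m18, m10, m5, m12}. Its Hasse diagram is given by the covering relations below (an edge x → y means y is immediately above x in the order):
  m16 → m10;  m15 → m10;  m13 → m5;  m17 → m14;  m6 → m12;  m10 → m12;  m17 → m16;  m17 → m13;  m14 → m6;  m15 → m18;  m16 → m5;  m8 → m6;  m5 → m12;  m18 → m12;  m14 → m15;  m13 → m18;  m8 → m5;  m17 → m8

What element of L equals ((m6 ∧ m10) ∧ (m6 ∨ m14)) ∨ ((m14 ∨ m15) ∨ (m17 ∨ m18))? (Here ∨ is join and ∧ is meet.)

m18

m6 ∧ m10 = m14
m6 ∨ m14 = m6
m14 ∧ m6 = m14
m14 ∨ m15 = m15
m17 ∨ m18 = m18
m15 ∨ m18 = m18
m14 ∨ m18 = m18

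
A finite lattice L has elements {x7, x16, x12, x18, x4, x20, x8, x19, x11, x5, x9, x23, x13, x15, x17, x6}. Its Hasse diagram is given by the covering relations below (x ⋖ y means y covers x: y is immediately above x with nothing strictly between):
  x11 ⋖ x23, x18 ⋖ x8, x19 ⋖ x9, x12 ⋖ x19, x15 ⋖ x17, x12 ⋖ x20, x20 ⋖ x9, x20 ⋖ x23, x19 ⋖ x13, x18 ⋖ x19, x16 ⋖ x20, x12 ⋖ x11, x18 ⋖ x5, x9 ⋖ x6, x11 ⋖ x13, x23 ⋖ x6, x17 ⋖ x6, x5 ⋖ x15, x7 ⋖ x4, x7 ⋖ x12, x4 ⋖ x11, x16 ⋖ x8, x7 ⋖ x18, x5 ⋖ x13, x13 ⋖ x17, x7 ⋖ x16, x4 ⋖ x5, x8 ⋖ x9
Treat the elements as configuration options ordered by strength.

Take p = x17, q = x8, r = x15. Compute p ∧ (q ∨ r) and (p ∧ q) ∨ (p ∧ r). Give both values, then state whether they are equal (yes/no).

x17; x15; no

q ∨ r = x6, so p ∧ (q ∨ r) = x17 ∧ x6 = x17.
p ∧ q = x18 and p ∧ r = x15, so (p ∧ q) ∨ (p ∧ r) = x18 ∨ x15 = x15.
Equal: no.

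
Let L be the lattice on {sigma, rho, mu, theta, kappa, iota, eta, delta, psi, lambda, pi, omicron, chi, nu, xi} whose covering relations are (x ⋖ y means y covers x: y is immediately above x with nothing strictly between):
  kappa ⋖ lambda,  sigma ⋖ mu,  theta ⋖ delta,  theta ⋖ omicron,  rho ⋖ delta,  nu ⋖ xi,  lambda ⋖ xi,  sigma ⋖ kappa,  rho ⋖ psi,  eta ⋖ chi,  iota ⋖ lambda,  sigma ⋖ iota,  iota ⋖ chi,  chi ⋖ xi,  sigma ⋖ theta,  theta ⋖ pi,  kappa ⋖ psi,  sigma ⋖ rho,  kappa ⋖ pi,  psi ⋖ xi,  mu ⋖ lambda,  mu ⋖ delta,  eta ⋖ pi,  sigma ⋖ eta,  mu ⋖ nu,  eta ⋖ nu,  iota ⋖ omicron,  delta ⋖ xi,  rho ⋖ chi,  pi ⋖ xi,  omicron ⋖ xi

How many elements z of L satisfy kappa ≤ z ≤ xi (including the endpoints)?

5

The interval [kappa, xi] = {kappa, lambda, pi, psi, xi}, which has 5 elements.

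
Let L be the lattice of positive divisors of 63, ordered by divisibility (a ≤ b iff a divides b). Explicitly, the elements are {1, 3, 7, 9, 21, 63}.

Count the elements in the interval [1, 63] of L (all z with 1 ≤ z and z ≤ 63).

The interval [1, 63] = {1, 21, 3, 63, 7, 9}, which has 6 elements.

6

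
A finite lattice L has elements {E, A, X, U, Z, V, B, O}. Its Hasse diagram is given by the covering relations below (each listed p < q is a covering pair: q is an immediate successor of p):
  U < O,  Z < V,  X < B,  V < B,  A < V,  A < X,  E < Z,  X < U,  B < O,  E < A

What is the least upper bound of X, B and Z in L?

Common upper bounds of {X, B, Z}: B, O.
The least among these is B.

B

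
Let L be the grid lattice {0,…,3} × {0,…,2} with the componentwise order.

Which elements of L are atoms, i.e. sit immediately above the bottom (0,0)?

The atoms are exactly the elements that cover (0,0): (0,1), (1,0).

(0,1), (1,0)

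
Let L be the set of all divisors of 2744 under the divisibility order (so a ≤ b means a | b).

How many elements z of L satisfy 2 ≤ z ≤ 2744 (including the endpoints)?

12

The interval [2, 2744] = {1372, 14, 196, 2, 2744, 28, 392, 4, 56, 686, 8, 98}, which has 12 elements.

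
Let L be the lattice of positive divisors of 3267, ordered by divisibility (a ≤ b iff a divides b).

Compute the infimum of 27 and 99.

Common lower bounds of {27, 99}: 1, 3, 9.
The greatest among these is 9.

9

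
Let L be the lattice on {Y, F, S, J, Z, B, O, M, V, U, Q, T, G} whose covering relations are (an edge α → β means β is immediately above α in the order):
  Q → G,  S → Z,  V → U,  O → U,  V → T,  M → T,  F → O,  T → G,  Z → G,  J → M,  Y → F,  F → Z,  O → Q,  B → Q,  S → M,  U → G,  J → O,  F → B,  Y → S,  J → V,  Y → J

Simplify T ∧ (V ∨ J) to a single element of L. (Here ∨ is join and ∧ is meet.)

V

V ∨ J = V
T ∧ V = V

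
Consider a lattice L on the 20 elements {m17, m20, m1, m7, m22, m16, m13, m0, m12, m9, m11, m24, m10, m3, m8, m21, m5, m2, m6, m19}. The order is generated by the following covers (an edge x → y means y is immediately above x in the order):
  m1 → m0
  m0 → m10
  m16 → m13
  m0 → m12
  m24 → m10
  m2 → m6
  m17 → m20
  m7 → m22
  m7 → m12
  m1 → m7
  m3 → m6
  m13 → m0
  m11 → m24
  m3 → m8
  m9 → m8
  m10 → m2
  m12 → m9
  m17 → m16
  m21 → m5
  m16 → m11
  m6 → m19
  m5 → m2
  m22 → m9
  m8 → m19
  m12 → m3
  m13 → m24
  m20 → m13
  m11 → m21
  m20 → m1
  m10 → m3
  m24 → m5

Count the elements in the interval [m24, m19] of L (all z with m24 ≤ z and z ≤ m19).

The interval [m24, m19] = {m10, m19, m2, m24, m3, m5, m6, m8}, which has 8 elements.

8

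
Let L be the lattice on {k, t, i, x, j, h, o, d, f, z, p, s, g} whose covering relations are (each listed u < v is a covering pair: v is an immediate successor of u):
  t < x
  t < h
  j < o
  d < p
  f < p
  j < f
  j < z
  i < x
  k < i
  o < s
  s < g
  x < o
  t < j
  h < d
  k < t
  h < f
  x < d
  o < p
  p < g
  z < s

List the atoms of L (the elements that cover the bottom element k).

i, t

The atoms are exactly the elements that cover k: i, t.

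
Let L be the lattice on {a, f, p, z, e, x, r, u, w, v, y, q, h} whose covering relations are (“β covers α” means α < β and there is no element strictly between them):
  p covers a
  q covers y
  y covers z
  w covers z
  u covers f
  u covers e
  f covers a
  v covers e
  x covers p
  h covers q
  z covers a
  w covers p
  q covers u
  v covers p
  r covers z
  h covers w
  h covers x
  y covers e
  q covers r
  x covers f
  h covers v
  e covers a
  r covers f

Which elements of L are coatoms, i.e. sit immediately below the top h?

The coatoms are exactly the elements covered by h: q, v, w, x.

q, v, w, x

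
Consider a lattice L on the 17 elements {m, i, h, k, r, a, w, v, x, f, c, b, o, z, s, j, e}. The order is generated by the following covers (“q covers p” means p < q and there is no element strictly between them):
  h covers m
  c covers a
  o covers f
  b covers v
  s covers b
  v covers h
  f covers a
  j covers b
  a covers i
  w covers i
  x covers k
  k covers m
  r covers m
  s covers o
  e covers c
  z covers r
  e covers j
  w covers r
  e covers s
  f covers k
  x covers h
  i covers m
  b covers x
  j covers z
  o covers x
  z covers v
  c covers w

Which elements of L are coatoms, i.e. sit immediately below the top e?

The coatoms are exactly the elements covered by e: c, j, s.

c, j, s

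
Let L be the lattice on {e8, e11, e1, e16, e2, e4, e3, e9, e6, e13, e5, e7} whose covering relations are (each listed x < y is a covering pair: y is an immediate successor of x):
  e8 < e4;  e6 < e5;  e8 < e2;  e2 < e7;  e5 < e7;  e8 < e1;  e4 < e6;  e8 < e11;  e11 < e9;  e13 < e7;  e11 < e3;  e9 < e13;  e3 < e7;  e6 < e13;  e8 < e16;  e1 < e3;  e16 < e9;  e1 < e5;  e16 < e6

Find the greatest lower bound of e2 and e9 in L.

Common lower bounds of {e2, e9}: e8.
The greatest among these is e8.

e8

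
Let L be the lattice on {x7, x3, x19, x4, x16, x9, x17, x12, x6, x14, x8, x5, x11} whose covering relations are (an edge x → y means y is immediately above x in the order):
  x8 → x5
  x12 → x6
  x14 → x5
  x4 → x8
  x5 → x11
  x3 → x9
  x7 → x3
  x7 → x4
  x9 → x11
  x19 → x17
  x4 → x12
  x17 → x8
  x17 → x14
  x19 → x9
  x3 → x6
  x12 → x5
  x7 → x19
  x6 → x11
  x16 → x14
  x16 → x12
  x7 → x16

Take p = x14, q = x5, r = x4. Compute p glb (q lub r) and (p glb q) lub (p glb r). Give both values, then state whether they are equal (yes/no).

x14; x14; yes

q lub r = x5, so p glb (q lub r) = x14 glb x5 = x14.
p glb q = x14 and p glb r = x7, so (p glb q) lub (p glb r) = x14 lub x7 = x14.
Equal: yes.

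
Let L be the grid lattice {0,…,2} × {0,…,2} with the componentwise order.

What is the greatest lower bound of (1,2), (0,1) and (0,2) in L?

In a product of chains, the meet is componentwise min, giving (0,1).

(0,1)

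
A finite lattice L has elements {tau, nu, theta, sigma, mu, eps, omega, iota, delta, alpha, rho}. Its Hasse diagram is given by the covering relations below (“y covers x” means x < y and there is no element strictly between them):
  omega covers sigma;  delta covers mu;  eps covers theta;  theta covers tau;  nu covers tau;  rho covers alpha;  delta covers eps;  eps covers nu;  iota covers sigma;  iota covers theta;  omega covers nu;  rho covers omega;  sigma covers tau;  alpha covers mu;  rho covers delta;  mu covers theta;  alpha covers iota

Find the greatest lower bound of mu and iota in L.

theta

Common lower bounds of {mu, iota}: tau, theta.
The greatest among these is theta.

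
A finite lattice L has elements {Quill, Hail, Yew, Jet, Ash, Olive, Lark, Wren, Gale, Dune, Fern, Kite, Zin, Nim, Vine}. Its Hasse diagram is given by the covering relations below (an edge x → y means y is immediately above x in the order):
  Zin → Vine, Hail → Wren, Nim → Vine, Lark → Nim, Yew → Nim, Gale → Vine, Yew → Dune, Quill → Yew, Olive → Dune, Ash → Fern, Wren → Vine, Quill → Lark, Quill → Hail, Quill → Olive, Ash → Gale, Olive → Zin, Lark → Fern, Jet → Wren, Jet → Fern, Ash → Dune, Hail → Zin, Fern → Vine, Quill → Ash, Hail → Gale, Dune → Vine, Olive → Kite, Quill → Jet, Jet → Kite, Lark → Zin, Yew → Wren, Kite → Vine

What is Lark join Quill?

Lark

Common upper bounds of {Lark, Quill}: Fern, Lark, Nim, Vine, Zin.
The least among these is Lark.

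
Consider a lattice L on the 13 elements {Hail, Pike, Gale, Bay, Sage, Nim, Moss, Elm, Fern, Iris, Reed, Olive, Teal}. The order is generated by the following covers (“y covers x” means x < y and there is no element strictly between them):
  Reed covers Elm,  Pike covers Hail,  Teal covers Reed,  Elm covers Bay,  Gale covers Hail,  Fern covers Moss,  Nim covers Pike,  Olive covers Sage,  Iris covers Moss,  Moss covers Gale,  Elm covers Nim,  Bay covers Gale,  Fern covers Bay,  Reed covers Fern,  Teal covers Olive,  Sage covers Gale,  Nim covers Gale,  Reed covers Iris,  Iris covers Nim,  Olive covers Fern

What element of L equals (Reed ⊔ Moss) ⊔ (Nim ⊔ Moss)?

Reed

Reed ∨ Moss = Reed
Nim ∨ Moss = Iris
Reed ∨ Iris = Reed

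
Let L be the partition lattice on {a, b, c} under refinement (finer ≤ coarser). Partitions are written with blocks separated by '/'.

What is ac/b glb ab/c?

a/b/c

The meet (common refinement) of ac/b and ab/c intersects blocks pairwise, giving a/b/c.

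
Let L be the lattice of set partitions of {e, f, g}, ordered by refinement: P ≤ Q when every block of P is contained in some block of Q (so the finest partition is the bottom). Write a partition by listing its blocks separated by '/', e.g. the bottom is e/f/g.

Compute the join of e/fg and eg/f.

Common upper bounds of {e/fg, eg/f}: efg.
The least among these is efg.

efg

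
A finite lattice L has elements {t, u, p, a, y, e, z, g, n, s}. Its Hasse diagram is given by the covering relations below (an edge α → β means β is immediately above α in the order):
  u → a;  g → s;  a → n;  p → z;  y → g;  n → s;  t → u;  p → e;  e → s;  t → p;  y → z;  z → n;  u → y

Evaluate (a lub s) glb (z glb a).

u

a ∨ s = s
z ∧ a = u
s ∧ u = u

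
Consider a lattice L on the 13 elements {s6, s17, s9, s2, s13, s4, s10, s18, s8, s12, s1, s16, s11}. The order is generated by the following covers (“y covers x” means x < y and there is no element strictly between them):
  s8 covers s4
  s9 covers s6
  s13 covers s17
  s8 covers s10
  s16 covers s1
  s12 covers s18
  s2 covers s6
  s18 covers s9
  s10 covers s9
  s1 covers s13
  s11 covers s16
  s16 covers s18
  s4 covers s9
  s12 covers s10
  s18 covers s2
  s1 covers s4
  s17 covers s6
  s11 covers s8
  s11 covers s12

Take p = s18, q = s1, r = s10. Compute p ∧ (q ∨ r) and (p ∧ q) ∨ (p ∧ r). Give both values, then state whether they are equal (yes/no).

s18; s9; no

q ∨ r = s11, so p ∧ (q ∨ r) = s18 ∧ s11 = s18.
p ∧ q = s9 and p ∧ r = s9, so (p ∧ q) ∨ (p ∧ r) = s9 ∨ s9 = s9.
Equal: no.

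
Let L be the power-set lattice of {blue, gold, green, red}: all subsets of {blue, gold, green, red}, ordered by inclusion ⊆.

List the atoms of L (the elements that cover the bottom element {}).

The atoms are exactly the elements that cover {}: {blue}, {gold}, {green}, {red}.

{blue}, {gold}, {green}, {red}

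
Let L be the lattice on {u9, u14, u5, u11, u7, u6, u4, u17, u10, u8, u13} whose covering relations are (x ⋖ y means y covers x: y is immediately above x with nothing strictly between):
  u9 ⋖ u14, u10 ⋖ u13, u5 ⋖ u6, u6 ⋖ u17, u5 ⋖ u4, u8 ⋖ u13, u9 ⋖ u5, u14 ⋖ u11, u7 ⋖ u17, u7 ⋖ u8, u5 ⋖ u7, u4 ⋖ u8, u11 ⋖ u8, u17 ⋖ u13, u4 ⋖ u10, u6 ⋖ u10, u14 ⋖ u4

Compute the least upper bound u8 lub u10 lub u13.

Common upper bounds of {u8, u10, u13}: u13.
The least among these is u13.

u13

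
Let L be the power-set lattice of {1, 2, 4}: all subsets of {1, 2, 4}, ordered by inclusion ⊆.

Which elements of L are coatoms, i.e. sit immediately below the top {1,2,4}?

{1,2}, {1,4}, {2,4}

The coatoms are exactly the elements covered by {1,2,4}: {1,2}, {1,4}, {2,4}.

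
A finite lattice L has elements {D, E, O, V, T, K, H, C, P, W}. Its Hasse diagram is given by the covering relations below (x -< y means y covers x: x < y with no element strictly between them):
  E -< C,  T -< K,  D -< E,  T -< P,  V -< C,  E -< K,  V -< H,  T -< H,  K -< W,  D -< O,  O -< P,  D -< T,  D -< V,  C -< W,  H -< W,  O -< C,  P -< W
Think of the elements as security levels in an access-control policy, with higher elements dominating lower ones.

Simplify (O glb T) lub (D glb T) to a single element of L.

O ∧ T = D
D ∧ T = D
D ∨ D = D

D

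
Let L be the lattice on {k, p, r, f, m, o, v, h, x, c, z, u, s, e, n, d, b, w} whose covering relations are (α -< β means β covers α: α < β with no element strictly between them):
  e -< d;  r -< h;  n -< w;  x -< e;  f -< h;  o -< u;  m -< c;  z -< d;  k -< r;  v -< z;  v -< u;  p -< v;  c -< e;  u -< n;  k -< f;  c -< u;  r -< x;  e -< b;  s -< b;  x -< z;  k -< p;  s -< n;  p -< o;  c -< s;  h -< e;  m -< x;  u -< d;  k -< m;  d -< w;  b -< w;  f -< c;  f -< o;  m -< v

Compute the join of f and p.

Common upper bounds of {f, p}: d, n, o, u, w.
The least among these is o.

o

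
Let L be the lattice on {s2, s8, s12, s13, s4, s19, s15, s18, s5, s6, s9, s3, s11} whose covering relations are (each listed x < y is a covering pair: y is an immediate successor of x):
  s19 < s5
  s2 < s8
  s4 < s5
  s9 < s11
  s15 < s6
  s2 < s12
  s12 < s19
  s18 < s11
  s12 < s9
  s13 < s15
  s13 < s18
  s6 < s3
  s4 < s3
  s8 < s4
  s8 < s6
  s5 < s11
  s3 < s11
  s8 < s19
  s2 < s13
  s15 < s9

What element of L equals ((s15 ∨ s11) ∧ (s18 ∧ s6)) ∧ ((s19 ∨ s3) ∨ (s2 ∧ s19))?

s15 ∨ s11 = s11
s18 ∧ s6 = s13
s11 ∧ s13 = s13
s19 ∨ s3 = s11
s2 ∧ s19 = s2
s11 ∨ s2 = s11
s13 ∧ s11 = s13

s13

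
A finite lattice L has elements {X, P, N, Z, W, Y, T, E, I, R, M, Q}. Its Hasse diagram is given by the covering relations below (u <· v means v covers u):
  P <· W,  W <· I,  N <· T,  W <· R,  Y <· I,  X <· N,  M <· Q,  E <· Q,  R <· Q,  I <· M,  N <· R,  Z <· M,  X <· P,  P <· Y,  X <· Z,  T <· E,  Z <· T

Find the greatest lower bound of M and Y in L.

Y

Common lower bounds of {M, Y}: P, X, Y.
The greatest among these is Y.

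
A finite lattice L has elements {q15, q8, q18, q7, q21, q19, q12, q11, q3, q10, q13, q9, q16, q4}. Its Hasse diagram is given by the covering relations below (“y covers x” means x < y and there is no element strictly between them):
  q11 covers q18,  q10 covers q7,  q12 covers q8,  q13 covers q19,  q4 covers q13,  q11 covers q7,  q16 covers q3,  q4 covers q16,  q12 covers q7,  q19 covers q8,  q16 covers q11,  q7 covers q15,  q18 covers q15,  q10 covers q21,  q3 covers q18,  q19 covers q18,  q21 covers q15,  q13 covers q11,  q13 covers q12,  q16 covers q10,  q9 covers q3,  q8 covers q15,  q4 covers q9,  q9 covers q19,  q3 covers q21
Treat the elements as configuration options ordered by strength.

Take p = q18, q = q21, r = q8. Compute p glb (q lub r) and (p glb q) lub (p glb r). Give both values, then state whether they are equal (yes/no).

q18; q15; no

q lub r = q9, so p glb (q lub r) = q18 glb q9 = q18.
p glb q = q15 and p glb r = q15, so (p glb q) lub (p glb r) = q15 lub q15 = q15.
Equal: no.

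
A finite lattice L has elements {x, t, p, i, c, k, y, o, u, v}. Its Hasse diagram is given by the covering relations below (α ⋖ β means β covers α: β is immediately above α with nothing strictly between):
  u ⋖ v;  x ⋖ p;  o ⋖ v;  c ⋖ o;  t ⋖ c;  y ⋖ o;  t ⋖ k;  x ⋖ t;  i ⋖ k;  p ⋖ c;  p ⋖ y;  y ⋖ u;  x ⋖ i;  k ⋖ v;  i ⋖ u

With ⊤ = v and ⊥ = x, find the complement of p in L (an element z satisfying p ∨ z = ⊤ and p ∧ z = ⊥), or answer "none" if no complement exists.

Need z with p ∨ z = v and p ∧ z = x.
Checking each element gives: k.

k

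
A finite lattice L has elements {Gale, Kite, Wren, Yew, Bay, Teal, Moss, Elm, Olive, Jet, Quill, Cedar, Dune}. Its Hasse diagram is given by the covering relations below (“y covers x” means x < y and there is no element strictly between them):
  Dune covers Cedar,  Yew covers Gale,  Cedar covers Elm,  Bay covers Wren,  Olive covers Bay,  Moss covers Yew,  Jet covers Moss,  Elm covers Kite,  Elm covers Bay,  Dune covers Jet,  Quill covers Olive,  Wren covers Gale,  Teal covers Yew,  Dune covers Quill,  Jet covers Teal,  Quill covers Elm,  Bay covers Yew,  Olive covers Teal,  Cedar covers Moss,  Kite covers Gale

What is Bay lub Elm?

Common upper bounds of {Bay, Elm}: Cedar, Dune, Elm, Quill.
The least among these is Elm.

Elm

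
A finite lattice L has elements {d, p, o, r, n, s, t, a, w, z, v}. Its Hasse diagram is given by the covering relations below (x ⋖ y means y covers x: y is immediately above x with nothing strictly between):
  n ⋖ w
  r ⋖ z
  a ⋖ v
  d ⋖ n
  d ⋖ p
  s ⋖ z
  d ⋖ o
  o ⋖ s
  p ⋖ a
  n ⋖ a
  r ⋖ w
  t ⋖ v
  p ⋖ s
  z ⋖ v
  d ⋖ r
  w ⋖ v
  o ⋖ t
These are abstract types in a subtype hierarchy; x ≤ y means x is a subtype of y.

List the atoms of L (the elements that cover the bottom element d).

n, o, p, r

The atoms are exactly the elements that cover d: n, o, p, r.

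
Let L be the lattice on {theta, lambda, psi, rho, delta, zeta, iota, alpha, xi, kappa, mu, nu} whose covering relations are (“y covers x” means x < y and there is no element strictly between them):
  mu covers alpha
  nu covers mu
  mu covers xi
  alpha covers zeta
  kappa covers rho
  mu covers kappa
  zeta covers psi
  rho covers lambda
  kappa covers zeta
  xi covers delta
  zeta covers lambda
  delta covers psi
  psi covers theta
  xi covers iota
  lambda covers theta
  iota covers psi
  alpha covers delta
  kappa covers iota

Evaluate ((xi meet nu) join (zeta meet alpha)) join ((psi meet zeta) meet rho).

mu

xi ∧ nu = xi
zeta ∧ alpha = zeta
xi ∨ zeta = mu
psi ∧ zeta = psi
psi ∧ rho = theta
mu ∨ theta = mu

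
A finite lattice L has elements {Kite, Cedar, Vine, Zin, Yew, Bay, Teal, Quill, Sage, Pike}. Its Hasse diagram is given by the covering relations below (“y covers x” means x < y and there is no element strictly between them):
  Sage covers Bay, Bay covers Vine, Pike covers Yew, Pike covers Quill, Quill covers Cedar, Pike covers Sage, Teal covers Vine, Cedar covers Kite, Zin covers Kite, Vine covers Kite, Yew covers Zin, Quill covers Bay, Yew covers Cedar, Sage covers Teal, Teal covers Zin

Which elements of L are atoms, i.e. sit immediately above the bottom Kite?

The atoms are exactly the elements that cover Kite: Cedar, Vine, Zin.

Cedar, Vine, Zin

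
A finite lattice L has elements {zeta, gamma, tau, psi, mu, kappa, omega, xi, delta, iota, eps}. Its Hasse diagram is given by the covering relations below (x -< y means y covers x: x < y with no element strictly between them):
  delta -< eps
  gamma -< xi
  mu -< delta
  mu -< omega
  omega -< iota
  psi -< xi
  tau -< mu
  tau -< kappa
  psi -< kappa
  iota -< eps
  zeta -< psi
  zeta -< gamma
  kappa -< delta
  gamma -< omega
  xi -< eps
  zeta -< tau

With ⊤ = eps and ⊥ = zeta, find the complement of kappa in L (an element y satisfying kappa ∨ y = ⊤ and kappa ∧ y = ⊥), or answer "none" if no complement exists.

gamma

Need y with kappa ∨ y = eps and kappa ∧ y = zeta.
Checking each element gives: gamma.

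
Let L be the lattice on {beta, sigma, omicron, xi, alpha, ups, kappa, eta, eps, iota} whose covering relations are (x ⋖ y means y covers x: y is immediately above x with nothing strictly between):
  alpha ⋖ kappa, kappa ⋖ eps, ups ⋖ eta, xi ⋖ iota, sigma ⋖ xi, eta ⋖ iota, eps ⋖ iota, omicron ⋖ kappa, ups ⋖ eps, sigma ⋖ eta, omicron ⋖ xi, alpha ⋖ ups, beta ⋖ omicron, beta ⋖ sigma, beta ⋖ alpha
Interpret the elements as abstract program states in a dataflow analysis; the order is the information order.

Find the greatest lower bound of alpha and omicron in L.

beta

Common lower bounds of {alpha, omicron}: beta.
The greatest among these is beta.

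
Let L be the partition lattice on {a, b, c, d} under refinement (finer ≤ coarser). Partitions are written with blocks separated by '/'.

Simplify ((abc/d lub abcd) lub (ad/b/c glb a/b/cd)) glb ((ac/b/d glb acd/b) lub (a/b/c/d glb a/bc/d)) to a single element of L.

ac/b/d

abc/d ∨ abcd = abcd
ad/b/c ∧ a/b/cd = a/b/c/d
abcd ∨ a/b/c/d = abcd
ac/b/d ∧ acd/b = ac/b/d
a/b/c/d ∧ a/bc/d = a/b/c/d
ac/b/d ∨ a/b/c/d = ac/b/d
abcd ∧ ac/b/d = ac/b/d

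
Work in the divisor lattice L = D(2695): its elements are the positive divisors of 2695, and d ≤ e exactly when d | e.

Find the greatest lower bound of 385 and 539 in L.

In the divisibility order, the meet is the greatest common divisor: gcd(385, 539) = 77.

77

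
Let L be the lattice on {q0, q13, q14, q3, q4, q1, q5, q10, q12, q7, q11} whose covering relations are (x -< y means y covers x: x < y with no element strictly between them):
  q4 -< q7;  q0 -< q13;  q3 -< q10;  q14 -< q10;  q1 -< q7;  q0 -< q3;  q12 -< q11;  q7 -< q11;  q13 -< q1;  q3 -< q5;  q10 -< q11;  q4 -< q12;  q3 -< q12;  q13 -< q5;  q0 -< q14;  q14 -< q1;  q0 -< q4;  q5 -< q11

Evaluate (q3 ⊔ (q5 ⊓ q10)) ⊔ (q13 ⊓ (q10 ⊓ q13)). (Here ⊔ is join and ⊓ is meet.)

q5 ∧ q10 = q3
q3 ∨ q3 = q3
q10 ∧ q13 = q0
q13 ∧ q0 = q0
q3 ∨ q0 = q3

q3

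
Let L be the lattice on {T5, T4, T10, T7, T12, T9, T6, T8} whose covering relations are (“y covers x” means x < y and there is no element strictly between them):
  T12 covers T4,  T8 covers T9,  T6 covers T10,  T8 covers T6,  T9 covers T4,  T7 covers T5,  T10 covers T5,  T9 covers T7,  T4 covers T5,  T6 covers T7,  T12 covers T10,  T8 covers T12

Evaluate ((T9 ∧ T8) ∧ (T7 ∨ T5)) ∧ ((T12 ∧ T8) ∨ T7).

T7

T9 ∧ T8 = T9
T7 ∨ T5 = T7
T9 ∧ T7 = T7
T12 ∧ T8 = T12
T12 ∨ T7 = T8
T7 ∧ T8 = T7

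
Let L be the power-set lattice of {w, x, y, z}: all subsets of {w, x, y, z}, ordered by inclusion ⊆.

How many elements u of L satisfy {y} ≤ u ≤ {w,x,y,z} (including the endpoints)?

The interval [{y}, {w,x,y,z}] = {{w,x,y,z}, {w,x,y}, {w,y,z}, {w,y}, {x,y,z}, {x,y}, {y,z}, {y}}, which has 8 elements.

8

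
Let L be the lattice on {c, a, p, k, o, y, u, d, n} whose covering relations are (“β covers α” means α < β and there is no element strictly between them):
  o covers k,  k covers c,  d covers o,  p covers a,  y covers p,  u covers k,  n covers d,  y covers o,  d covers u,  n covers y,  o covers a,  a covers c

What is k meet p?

c

Common lower bounds of {k, p}: c.
The greatest among these is c.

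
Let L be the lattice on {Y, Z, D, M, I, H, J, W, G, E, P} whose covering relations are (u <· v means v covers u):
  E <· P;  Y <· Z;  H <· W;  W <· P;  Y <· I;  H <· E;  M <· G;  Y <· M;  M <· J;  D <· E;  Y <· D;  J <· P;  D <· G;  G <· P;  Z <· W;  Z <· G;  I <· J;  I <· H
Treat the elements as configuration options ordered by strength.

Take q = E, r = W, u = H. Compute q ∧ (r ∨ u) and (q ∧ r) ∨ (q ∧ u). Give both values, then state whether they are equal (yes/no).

H; H; yes

r ∨ u = W, so q ∧ (r ∨ u) = E ∧ W = H.
q ∧ r = H and q ∧ u = H, so (q ∧ r) ∨ (q ∧ u) = H ∨ H = H.
Equal: yes.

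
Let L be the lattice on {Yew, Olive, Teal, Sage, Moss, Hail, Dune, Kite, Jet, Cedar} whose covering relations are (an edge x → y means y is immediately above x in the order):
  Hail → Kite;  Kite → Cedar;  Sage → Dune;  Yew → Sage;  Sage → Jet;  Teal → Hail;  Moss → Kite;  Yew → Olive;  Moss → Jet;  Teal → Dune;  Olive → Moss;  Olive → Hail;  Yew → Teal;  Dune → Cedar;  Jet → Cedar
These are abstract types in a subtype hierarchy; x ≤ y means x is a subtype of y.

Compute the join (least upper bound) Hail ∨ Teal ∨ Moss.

Kite

Common upper bounds of {Hail, Teal, Moss}: Cedar, Kite.
The least among these is Kite.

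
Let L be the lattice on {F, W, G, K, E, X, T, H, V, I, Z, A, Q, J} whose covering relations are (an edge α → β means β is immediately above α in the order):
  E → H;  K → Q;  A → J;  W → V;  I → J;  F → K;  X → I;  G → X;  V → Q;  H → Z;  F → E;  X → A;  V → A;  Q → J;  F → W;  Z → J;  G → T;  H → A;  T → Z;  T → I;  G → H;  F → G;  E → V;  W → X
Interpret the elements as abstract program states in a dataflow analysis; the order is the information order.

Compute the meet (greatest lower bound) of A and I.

Common lower bounds of {A, I}: F, G, W, X.
The greatest among these is X.

X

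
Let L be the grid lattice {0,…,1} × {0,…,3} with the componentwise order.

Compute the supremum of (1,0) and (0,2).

(1,2)

Common upper bounds of {(1,0), (0,2)}: (1,2), (1,3).
The least among these is (1,2).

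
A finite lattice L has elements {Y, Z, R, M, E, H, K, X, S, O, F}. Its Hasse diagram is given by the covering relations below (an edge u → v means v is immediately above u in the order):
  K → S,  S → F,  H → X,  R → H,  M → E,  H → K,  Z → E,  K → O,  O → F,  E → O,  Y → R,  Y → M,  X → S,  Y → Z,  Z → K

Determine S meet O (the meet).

Common lower bounds of {S, O}: H, K, R, Y, Z.
The greatest among these is K.

K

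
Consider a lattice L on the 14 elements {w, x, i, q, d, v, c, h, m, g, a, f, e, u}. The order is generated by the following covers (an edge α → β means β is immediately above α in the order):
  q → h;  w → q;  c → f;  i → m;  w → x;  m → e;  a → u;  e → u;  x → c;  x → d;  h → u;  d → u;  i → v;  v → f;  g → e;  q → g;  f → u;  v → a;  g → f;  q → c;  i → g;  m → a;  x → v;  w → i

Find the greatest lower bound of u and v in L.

Common lower bounds of {u, v}: i, v, w, x.
The greatest among these is v.

v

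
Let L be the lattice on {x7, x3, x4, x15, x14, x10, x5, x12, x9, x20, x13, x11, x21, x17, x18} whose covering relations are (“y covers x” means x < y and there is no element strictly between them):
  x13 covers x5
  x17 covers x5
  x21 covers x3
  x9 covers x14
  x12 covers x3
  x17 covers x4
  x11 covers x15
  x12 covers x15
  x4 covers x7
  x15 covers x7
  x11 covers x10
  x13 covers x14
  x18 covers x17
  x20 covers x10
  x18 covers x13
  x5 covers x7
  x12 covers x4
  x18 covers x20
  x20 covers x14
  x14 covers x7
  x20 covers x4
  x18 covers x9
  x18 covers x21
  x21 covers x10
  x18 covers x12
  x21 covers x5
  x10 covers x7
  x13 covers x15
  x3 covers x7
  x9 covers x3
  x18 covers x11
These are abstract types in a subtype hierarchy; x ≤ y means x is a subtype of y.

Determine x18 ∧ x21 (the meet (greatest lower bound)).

Common lower bounds of {x18, x21}: x10, x21, x3, x5, x7.
The greatest among these is x21.

x21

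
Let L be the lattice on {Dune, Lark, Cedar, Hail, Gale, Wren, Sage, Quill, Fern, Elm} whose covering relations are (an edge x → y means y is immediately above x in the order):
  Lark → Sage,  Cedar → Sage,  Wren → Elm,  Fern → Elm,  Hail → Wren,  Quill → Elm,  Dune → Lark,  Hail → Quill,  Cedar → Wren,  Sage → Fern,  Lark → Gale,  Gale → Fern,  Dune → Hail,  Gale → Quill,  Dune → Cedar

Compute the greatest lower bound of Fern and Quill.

Gale

Common lower bounds of {Fern, Quill}: Dune, Gale, Lark.
The greatest among these is Gale.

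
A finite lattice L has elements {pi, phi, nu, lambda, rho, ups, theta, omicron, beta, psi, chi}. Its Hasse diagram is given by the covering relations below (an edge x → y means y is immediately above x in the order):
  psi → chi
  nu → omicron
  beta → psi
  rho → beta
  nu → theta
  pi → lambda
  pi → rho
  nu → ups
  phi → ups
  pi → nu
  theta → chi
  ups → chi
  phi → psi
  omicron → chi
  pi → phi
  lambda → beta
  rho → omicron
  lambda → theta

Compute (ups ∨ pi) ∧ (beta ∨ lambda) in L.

pi

ups ∨ pi = ups
beta ∨ lambda = beta
ups ∧ beta = pi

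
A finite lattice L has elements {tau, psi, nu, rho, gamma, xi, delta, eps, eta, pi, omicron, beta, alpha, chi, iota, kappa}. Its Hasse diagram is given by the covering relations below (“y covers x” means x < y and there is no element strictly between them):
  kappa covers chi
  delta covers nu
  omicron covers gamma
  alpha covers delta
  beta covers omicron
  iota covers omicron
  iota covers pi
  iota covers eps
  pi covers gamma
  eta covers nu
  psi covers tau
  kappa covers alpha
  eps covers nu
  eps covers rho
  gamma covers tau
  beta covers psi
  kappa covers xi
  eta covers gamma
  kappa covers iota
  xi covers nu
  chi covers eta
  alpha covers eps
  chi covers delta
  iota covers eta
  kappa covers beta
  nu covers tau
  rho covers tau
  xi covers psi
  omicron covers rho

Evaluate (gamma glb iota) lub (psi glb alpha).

gamma

gamma ∧ iota = gamma
psi ∧ alpha = tau
gamma ∨ tau = gamma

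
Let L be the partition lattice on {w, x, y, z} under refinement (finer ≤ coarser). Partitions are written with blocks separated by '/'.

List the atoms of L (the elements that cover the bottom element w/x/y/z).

The atoms are exactly the elements that cover w/x/y/z: w/x/yz, w/xy/z, w/xz/y, wx/y/z, wy/x/z, wz/x/y.

w/x/yz, w/xy/z, w/xz/y, wx/y/z, wy/x/z, wz/x/y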